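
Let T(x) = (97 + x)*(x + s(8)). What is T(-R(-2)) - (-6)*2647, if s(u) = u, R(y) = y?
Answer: 16872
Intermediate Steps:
T(x) = (8 + x)*(97 + x) (T(x) = (97 + x)*(x + 8) = (97 + x)*(8 + x) = (8 + x)*(97 + x))
T(-R(-2)) - (-6)*2647 = (776 + (-1*(-2))² + 105*(-1*(-2))) - (-6)*2647 = (776 + 2² + 105*2) - 1*(-15882) = (776 + 4 + 210) + 15882 = 990 + 15882 = 16872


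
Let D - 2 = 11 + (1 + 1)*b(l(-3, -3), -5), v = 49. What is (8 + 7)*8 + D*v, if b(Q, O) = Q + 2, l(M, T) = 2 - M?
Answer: 1443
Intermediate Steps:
b(Q, O) = 2 + Q
D = 27 (D = 2 + (11 + (1 + 1)*(2 + (2 - 1*(-3)))) = 2 + (11 + 2*(2 + (2 + 3))) = 2 + (11 + 2*(2 + 5)) = 2 + (11 + 2*7) = 2 + (11 + 14) = 2 + 25 = 27)
(8 + 7)*8 + D*v = (8 + 7)*8 + 27*49 = 15*8 + 1323 = 120 + 1323 = 1443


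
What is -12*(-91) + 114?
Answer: 1206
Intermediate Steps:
-12*(-91) + 114 = 1092 + 114 = 1206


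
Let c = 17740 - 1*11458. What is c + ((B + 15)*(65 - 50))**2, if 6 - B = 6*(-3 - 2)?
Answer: 591507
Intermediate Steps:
B = 36 (B = 6 - 6*(-3 - 2) = 6 - 6*(-5) = 6 - 1*(-30) = 6 + 30 = 36)
c = 6282 (c = 17740 - 11458 = 6282)
c + ((B + 15)*(65 - 50))**2 = 6282 + ((36 + 15)*(65 - 50))**2 = 6282 + (51*15)**2 = 6282 + 765**2 = 6282 + 585225 = 591507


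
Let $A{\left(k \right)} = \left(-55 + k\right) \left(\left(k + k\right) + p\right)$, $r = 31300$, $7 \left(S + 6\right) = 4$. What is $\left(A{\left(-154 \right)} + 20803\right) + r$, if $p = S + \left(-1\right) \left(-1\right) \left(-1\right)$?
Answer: $\frac{824730}{7} \approx 1.1782 \cdot 10^{5}$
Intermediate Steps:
$S = - \frac{38}{7}$ ($S = -6 + \frac{1}{7} \cdot 4 = -6 + \frac{4}{7} = - \frac{38}{7} \approx -5.4286$)
$p = - \frac{45}{7}$ ($p = - \frac{38}{7} + \left(-1\right) \left(-1\right) \left(-1\right) = - \frac{38}{7} + 1 \left(-1\right) = - \frac{38}{7} - 1 = - \frac{45}{7} \approx -6.4286$)
$A{\left(k \right)} = \left(-55 + k\right) \left(- \frac{45}{7} + 2 k\right)$ ($A{\left(k \right)} = \left(-55 + k\right) \left(\left(k + k\right) - \frac{45}{7}\right) = \left(-55 + k\right) \left(2 k - \frac{45}{7}\right) = \left(-55 + k\right) \left(- \frac{45}{7} + 2 k\right)$)
$\left(A{\left(-154 \right)} + 20803\right) + r = \left(\left(\frac{2475}{7} + 2 \left(-154\right)^{2} - -17930\right) + 20803\right) + 31300 = \left(\left(\frac{2475}{7} + 2 \cdot 23716 + 17930\right) + 20803\right) + 31300 = \left(\left(\frac{2475}{7} + 47432 + 17930\right) + 20803\right) + 31300 = \left(\frac{460009}{7} + 20803\right) + 31300 = \frac{605630}{7} + 31300 = \frac{824730}{7}$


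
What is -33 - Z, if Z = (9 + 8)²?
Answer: -322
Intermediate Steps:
Z = 289 (Z = 17² = 289)
-33 - Z = -33 - 1*289 = -33 - 289 = -322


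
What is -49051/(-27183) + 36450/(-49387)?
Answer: 110127799/103268217 ≈ 1.0664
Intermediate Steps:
-49051/(-27183) + 36450/(-49387) = -49051*(-1/27183) + 36450*(-1/49387) = 49051/27183 - 36450/49387 = 110127799/103268217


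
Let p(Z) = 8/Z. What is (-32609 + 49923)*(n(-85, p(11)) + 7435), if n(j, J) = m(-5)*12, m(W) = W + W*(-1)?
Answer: 128729590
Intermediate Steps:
m(W) = 0 (m(W) = W - W = 0)
n(j, J) = 0 (n(j, J) = 0*12 = 0)
(-32609 + 49923)*(n(-85, p(11)) + 7435) = (-32609 + 49923)*(0 + 7435) = 17314*7435 = 128729590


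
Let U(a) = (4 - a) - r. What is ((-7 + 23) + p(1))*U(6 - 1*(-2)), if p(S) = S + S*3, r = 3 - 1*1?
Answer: -120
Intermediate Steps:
r = 2 (r = 3 - 1 = 2)
p(S) = 4*S (p(S) = S + 3*S = 4*S)
U(a) = 2 - a (U(a) = (4 - a) - 1*2 = (4 - a) - 2 = 2 - a)
((-7 + 23) + p(1))*U(6 - 1*(-2)) = ((-7 + 23) + 4*1)*(2 - (6 - 1*(-2))) = (16 + 4)*(2 - (6 + 2)) = 20*(2 - 1*8) = 20*(2 - 8) = 20*(-6) = -120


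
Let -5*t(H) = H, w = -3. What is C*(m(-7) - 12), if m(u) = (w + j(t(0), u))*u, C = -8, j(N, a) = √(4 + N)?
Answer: 40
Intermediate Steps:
t(H) = -H/5
m(u) = -u (m(u) = (-3 + √(4 - ⅕*0))*u = (-3 + √(4 + 0))*u = (-3 + √4)*u = (-3 + 2)*u = -u)
C*(m(-7) - 12) = -8*(-1*(-7) - 12) = -8*(7 - 12) = -8*(-5) = 40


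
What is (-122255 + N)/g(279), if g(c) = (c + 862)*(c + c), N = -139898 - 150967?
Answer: -206560/318339 ≈ -0.64887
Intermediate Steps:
N = -290865
g(c) = 2*c*(862 + c) (g(c) = (862 + c)*(2*c) = 2*c*(862 + c))
(-122255 + N)/g(279) = (-122255 - 290865)/((2*279*(862 + 279))) = -413120/(2*279*1141) = -413120/636678 = -413120*1/636678 = -206560/318339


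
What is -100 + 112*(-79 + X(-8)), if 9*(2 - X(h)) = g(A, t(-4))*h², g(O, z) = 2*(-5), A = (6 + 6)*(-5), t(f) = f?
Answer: -6836/9 ≈ -759.56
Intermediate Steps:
A = -60 (A = 12*(-5) = -60)
g(O, z) = -10
X(h) = 2 + 10*h²/9 (X(h) = 2 - (-10)*h²/9 = 2 + 10*h²/9)
-100 + 112*(-79 + X(-8)) = -100 + 112*(-79 + (2 + (10/9)*(-8)²)) = -100 + 112*(-79 + (2 + (10/9)*64)) = -100 + 112*(-79 + (2 + 640/9)) = -100 + 112*(-79 + 658/9) = -100 + 112*(-53/9) = -100 - 5936/9 = -6836/9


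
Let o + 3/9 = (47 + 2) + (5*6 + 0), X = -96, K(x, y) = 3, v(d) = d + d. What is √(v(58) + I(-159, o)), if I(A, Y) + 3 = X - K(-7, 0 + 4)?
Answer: √14 ≈ 3.7417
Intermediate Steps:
v(d) = 2*d
o = 236/3 (o = -⅓ + ((47 + 2) + (5*6 + 0)) = -⅓ + (49 + (30 + 0)) = -⅓ + (49 + 30) = -⅓ + 79 = 236/3 ≈ 78.667)
I(A, Y) = -102 (I(A, Y) = -3 + (-96 - 1*3) = -3 + (-96 - 3) = -3 - 99 = -102)
√(v(58) + I(-159, o)) = √(2*58 - 102) = √(116 - 102) = √14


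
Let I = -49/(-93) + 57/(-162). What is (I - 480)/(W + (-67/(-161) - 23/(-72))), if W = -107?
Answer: 517278188/114558981 ≈ 4.5154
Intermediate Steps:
I = 293/1674 (I = -49*(-1/93) + 57*(-1/162) = 49/93 - 19/54 = 293/1674 ≈ 0.17503)
(I - 480)/(W + (-67/(-161) - 23/(-72))) = (293/1674 - 480)/(-107 + (-67/(-161) - 23/(-72))) = -803227/(1674*(-107 + (-67*(-1/161) - 23*(-1/72)))) = -803227/(1674*(-107 + (67/161 + 23/72))) = -803227/(1674*(-107 + 8527/11592)) = -803227/(1674*(-1231817/11592)) = -803227/1674*(-11592/1231817) = 517278188/114558981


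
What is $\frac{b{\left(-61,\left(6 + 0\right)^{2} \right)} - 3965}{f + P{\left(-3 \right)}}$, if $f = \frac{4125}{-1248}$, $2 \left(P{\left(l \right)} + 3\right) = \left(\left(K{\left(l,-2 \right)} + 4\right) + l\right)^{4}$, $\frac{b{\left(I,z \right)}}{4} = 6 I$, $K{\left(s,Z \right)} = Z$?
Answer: $\frac{2258464}{2415} \approx 935.18$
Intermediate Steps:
$b{\left(I,z \right)} = 24 I$ ($b{\left(I,z \right)} = 4 \cdot 6 I = 24 I$)
$P{\left(l \right)} = -3 + \frac{\left(2 + l\right)^{4}}{2}$ ($P{\left(l \right)} = -3 + \frac{\left(\left(-2 + 4\right) + l\right)^{4}}{2} = -3 + \frac{\left(2 + l\right)^{4}}{2}$)
$f = - \frac{1375}{416}$ ($f = 4125 \left(- \frac{1}{1248}\right) = - \frac{1375}{416} \approx -3.3053$)
$\frac{b{\left(-61,\left(6 + 0\right)^{2} \right)} - 3965}{f + P{\left(-3 \right)}} = \frac{24 \left(-61\right) - 3965}{- \frac{1375}{416} - \left(3 - \frac{\left(2 - 3\right)^{4}}{2}\right)} = \frac{-1464 - 3965}{- \frac{1375}{416} - \left(3 - \frac{\left(-1\right)^{4}}{2}\right)} = - \frac{5429}{- \frac{1375}{416} + \left(-3 + \frac{1}{2} \cdot 1\right)} = - \frac{5429}{- \frac{1375}{416} + \left(-3 + \frac{1}{2}\right)} = - \frac{5429}{- \frac{1375}{416} - \frac{5}{2}} = - \frac{5429}{- \frac{2415}{416}} = \left(-5429\right) \left(- \frac{416}{2415}\right) = \frac{2258464}{2415}$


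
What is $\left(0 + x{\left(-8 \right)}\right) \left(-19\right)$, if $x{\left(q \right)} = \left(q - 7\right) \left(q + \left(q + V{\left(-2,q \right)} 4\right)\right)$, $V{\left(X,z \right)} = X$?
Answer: $-6840$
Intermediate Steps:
$x{\left(q \right)} = \left(-8 + 2 q\right) \left(-7 + q\right)$ ($x{\left(q \right)} = \left(q - 7\right) \left(q + \left(q - 8\right)\right) = \left(-7 + q\right) \left(q + \left(-8 + q\right)\right) = \left(-7 + q\right) \left(-8 + 2 q\right) = \left(-8 + 2 q\right) \left(-7 + q\right)$)
$\left(0 + x{\left(-8 \right)}\right) \left(-19\right) = \left(0 + \left(56 - -176 + 2 \left(-8\right)^{2}\right)\right) \left(-19\right) = \left(0 + \left(56 + 176 + 2 \cdot 64\right)\right) \left(-19\right) = \left(0 + \left(56 + 176 + 128\right)\right) \left(-19\right) = \left(0 + 360\right) \left(-19\right) = 360 \left(-19\right) = -6840$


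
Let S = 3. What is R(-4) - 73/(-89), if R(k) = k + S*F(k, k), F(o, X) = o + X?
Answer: -2419/89 ≈ -27.180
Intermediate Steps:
F(o, X) = X + o
R(k) = 7*k (R(k) = k + 3*(k + k) = k + 3*(2*k) = k + 6*k = 7*k)
R(-4) - 73/(-89) = 7*(-4) - 73/(-89) = -28 - 1/89*(-73) = -28 + 73/89 = -2419/89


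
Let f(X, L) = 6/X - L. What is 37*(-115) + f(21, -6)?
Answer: -29741/7 ≈ -4248.7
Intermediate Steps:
f(X, L) = -L + 6/X
37*(-115) + f(21, -6) = 37*(-115) + (-1*(-6) + 6/21) = -4255 + (6 + 6*(1/21)) = -4255 + (6 + 2/7) = -4255 + 44/7 = -29741/7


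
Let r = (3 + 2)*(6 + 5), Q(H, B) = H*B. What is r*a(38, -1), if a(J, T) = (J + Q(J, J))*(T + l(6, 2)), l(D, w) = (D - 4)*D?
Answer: 896610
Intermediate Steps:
l(D, w) = D*(-4 + D) (l(D, w) = (-4 + D)*D = D*(-4 + D))
Q(H, B) = B*H
r = 55 (r = 5*11 = 55)
a(J, T) = (12 + T)*(J + J²) (a(J, T) = (J + J*J)*(T + 6*(-4 + 6)) = (J + J²)*(T + 6*2) = (J + J²)*(T + 12) = (J + J²)*(12 + T) = (12 + T)*(J + J²))
r*a(38, -1) = 55*(38*(12 - 1 + 12*38 + 38*(-1))) = 55*(38*(12 - 1 + 456 - 38)) = 55*(38*429) = 55*16302 = 896610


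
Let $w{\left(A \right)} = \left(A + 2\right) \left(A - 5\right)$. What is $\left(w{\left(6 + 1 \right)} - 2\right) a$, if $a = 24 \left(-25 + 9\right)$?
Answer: $-6144$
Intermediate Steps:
$w{\left(A \right)} = \left(-5 + A\right) \left(2 + A\right)$ ($w{\left(A \right)} = \left(2 + A\right) \left(-5 + A\right) = \left(-5 + A\right) \left(2 + A\right)$)
$a = -384$ ($a = 24 \left(-16\right) = -384$)
$\left(w{\left(6 + 1 \right)} - 2\right) a = \left(\left(-10 + \left(6 + 1\right)^{2} - 3 \left(6 + 1\right)\right) - 2\right) \left(-384\right) = \left(\left(-10 + 7^{2} - 21\right) - 2\right) \left(-384\right) = \left(\left(-10 + 49 - 21\right) - 2\right) \left(-384\right) = \left(18 - 2\right) \left(-384\right) = 16 \left(-384\right) = -6144$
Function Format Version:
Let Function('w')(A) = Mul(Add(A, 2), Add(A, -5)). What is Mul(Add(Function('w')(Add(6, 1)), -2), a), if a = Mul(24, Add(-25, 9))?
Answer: -6144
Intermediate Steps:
Function('w')(A) = Mul(Add(-5, A), Add(2, A)) (Function('w')(A) = Mul(Add(2, A), Add(-5, A)) = Mul(Add(-5, A), Add(2, A)))
a = -384 (a = Mul(24, -16) = -384)
Mul(Add(Function('w')(Add(6, 1)), -2), a) = Mul(Add(Add(-10, Pow(Add(6, 1), 2), Mul(-3, Add(6, 1))), -2), -384) = Mul(Add(Add(-10, Pow(7, 2), Mul(-3, 7)), -2), -384) = Mul(Add(Add(-10, 49, -21), -2), -384) = Mul(Add(18, -2), -384) = Mul(16, -384) = -6144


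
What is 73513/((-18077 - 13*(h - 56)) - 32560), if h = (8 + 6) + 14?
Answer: -73513/50273 ≈ -1.4623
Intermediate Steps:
h = 28 (h = 14 + 14 = 28)
73513/((-18077 - 13*(h - 56)) - 32560) = 73513/((-18077 - 13*(28 - 56)) - 32560) = 73513/((-18077 - 13*(-28)) - 32560) = 73513/((-18077 + 364) - 32560) = 73513/(-17713 - 32560) = 73513/(-50273) = 73513*(-1/50273) = -73513/50273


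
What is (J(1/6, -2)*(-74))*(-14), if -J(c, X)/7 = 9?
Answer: -65268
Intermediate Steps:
J(c, X) = -63 (J(c, X) = -7*9 = -63)
(J(1/6, -2)*(-74))*(-14) = -63*(-74)*(-14) = 4662*(-14) = -65268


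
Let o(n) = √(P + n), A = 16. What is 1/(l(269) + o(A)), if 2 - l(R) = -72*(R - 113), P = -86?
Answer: 5617/63101413 - I*√70/126202826 ≈ 8.9015e-5 - 6.6295e-8*I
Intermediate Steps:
l(R) = -8134 + 72*R (l(R) = 2 - (-72)*(R - 113) = 2 - (-72)*(-113 + R) = 2 - (8136 - 72*R) = 2 + (-8136 + 72*R) = -8134 + 72*R)
o(n) = √(-86 + n)
1/(l(269) + o(A)) = 1/((-8134 + 72*269) + √(-86 + 16)) = 1/((-8134 + 19368) + √(-70)) = 1/(11234 + I*√70)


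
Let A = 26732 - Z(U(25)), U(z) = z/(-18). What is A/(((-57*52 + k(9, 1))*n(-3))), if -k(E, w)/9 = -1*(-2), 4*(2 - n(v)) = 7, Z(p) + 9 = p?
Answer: -481363/13419 ≈ -35.872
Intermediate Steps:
U(z) = -z/18 (U(z) = z*(-1/18) = -z/18)
Z(p) = -9 + p
n(v) = ¼ (n(v) = 2 - ¼*7 = 2 - 7/4 = ¼)
k(E, w) = -18 (k(E, w) = -(-9)*(-2) = -9*2 = -18)
A = 481363/18 (A = 26732 - (-9 - 1/18*25) = 26732 - (-9 - 25/18) = 26732 - 1*(-187/18) = 26732 + 187/18 = 481363/18 ≈ 26742.)
A/(((-57*52 + k(9, 1))*n(-3))) = 481363/(18*(((-57*52 - 18)*(¼)))) = 481363/(18*(((-2964 - 18)*(¼)))) = 481363/(18*((-2982*¼))) = 481363/(18*(-1491/2)) = (481363/18)*(-2/1491) = -481363/13419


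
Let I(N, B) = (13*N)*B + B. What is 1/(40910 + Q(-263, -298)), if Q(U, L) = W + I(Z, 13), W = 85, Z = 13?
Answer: 1/43205 ≈ 2.3145e-5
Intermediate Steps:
I(N, B) = B + 13*B*N (I(N, B) = 13*B*N + B = B + 13*B*N)
Q(U, L) = 2295 (Q(U, L) = 85 + 13*(1 + 13*13) = 85 + 13*(1 + 169) = 85 + 13*170 = 85 + 2210 = 2295)
1/(40910 + Q(-263, -298)) = 1/(40910 + 2295) = 1/43205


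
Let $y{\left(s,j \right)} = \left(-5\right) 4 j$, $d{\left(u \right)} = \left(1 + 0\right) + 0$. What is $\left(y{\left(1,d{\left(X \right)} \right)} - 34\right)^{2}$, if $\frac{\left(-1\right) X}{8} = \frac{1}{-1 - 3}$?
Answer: $2916$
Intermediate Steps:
$X = 2$ ($X = - \frac{8}{-1 - 3} = - \frac{8}{-4} = \left(-8\right) \left(- \frac{1}{4}\right) = 2$)
$d{\left(u \right)} = 1$ ($d{\left(u \right)} = 1 + 0 = 1$)
$y{\left(s,j \right)} = - 20 j$
$\left(y{\left(1,d{\left(X \right)} \right)} - 34\right)^{2} = \left(\left(-20\right) 1 - 34\right)^{2} = \left(-20 - 34\right)^{2} = \left(-54\right)^{2} = 2916$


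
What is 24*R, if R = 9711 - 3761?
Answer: 142800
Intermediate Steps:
R = 5950
24*R = 24*5950 = 142800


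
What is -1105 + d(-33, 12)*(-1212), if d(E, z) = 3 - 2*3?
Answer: 2531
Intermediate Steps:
d(E, z) = -3 (d(E, z) = 3 - 6 = -3)
-1105 + d(-33, 12)*(-1212) = -1105 - 3*(-1212) = -1105 + 3636 = 2531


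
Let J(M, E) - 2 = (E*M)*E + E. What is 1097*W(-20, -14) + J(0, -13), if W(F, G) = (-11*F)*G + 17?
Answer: -3360122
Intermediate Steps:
W(F, G) = 17 - 11*F*G (W(F, G) = -11*F*G + 17 = 17 - 11*F*G)
J(M, E) = 2 + E + M*E² (J(M, E) = 2 + ((E*M)*E + E) = 2 + (M*E² + E) = 2 + (E + M*E²) = 2 + E + M*E²)
1097*W(-20, -14) + J(0, -13) = 1097*(17 - 11*(-20)*(-14)) + (2 - 13 + 0*(-13)²) = 1097*(17 - 3080) + (2 - 13 + 0*169) = 1097*(-3063) + (2 - 13 + 0) = -3360111 - 11 = -3360122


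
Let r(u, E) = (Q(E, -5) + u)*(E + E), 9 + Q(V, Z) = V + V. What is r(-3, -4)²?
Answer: 25600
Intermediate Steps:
Q(V, Z) = -9 + 2*V (Q(V, Z) = -9 + (V + V) = -9 + 2*V)
r(u, E) = 2*E*(-9 + u + 2*E) (r(u, E) = ((-9 + 2*E) + u)*(E + E) = (-9 + u + 2*E)*(2*E) = 2*E*(-9 + u + 2*E))
r(-3, -4)² = (2*(-4)*(-9 - 3 + 2*(-4)))² = (2*(-4)*(-9 - 3 - 8))² = (2*(-4)*(-20))² = 160² = 25600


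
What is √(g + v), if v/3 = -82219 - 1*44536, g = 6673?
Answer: 2*I*√93398 ≈ 611.22*I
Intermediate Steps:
v = -380265 (v = 3*(-82219 - 1*44536) = 3*(-82219 - 44536) = 3*(-126755) = -380265)
√(g + v) = √(6673 - 380265) = √(-373592) = 2*I*√93398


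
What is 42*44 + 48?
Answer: 1896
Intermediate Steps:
42*44 + 48 = 1848 + 48 = 1896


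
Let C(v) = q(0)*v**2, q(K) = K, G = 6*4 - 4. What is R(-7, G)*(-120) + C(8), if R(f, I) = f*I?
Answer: 16800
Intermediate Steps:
G = 20 (G = 24 - 4 = 20)
R(f, I) = I*f
C(v) = 0 (C(v) = 0*v**2 = 0)
R(-7, G)*(-120) + C(8) = (20*(-7))*(-120) + 0 = -140*(-120) + 0 = 16800 + 0 = 16800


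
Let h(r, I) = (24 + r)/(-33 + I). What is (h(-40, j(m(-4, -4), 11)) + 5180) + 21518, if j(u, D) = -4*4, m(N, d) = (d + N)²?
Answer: 1308218/49 ≈ 26698.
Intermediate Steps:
m(N, d) = (N + d)²
j(u, D) = -16
h(r, I) = (24 + r)/(-33 + I)
(h(-40, j(m(-4, -4), 11)) + 5180) + 21518 = ((24 - 40)/(-33 - 16) + 5180) + 21518 = (-16/(-49) + 5180) + 21518 = (-1/49*(-16) + 5180) + 21518 = (16/49 + 5180) + 21518 = 253836/49 + 21518 = 1308218/49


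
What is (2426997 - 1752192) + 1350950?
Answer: 2025755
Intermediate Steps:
(2426997 - 1752192) + 1350950 = 674805 + 1350950 = 2025755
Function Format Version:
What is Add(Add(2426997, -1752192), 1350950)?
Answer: 2025755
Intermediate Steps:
Add(Add(2426997, -1752192), 1350950) = Add(674805, 1350950) = 2025755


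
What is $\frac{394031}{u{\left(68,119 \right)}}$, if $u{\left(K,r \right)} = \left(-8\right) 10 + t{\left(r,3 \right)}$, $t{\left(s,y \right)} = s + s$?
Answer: $\frac{394031}{158} \approx 2493.9$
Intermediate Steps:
$t{\left(s,y \right)} = 2 s$
$u{\left(K,r \right)} = -80 + 2 r$ ($u{\left(K,r \right)} = \left(-8\right) 10 + 2 r = -80 + 2 r$)
$\frac{394031}{u{\left(68,119 \right)}} = \frac{394031}{-80 + 2 \cdot 119} = \frac{394031}{-80 + 238} = \frac{394031}{158}$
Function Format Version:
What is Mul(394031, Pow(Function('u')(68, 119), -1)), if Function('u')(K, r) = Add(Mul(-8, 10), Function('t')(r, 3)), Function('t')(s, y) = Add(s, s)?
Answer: Rational(394031, 158) ≈ 2493.9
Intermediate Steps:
Function('t')(s, y) = Mul(2, s)
Function('u')(K, r) = Add(-80, Mul(2, r)) (Function('u')(K, r) = Add(Mul(-8, 10), Mul(2, r)) = Add(-80, Mul(2, r)))
Mul(394031, Pow(Function('u')(68, 119), -1)) = Mul(394031, Pow(Add(-80, Mul(2, 119)), -1)) = Mul(394031, Pow(Add(-80, 238), -1)) = Mul(394031, Pow(158, -1)) = Mul(394031, Rational(1, 158)) = Rational(394031, 158)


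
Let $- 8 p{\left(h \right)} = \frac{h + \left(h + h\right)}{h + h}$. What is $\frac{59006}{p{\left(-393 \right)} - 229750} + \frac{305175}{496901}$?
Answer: $\frac{652701969029}{1826609566703} \approx 0.35733$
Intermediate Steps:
$p{\left(h \right)} = - \frac{3}{16}$ ($p{\left(h \right)} = - \frac{\left(h + \left(h + h\right)\right) \frac{1}{h + h}}{8} = - \frac{\left(h + 2 h\right) \frac{1}{2 h}}{8} = - \frac{3 h \frac{1}{2 h}}{8} = \left(- \frac{1}{8}\right) \frac{3}{2} = - \frac{3}{16}$)
$\frac{59006}{p{\left(-393 \right)} - 229750} + \frac{305175}{496901} = \frac{59006}{- \frac{3}{16} - 229750} + \frac{305175}{496901} = \frac{59006}{- \frac{3676003}{16}} + 305175 \cdot \frac{1}{496901} = 59006 \left(- \frac{16}{3676003}\right) + \frac{305175}{496901} = - \frac{944096}{3676003} + \frac{305175}{496901} = \frac{652701969029}{1826609566703}$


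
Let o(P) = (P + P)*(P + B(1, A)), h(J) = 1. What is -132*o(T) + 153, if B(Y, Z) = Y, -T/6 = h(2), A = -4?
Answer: -7767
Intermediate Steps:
T = -6 (T = -6*1 = -6)
o(P) = 2*P*(1 + P) (o(P) = (P + P)*(P + 1) = (2*P)*(1 + P) = 2*P*(1 + P))
-132*o(T) + 153 = -264*(-6)*(1 - 6) + 153 = -264*(-6)*(-5) + 153 = -132*60 + 153 = -7920 + 153 = -7767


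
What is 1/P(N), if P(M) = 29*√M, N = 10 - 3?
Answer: √7/203 ≈ 0.013033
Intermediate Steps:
N = 7
1/P(N) = 1/(29*√7) = √7/203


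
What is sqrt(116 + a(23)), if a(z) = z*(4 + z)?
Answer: sqrt(737) ≈ 27.148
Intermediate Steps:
sqrt(116 + a(23)) = sqrt(116 + 23*(4 + 23)) = sqrt(116 + 23*27) = sqrt(116 + 621) = sqrt(737)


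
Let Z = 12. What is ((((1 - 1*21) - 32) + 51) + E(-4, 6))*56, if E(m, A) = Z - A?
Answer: 280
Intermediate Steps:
E(m, A) = 12 - A
((((1 - 1*21) - 32) + 51) + E(-4, 6))*56 = ((((1 - 1*21) - 32) + 51) + (12 - 1*6))*56 = ((((1 - 21) - 32) + 51) + (12 - 6))*56 = (((-20 - 32) + 51) + 6)*56 = ((-52 + 51) + 6)*56 = (-1 + 6)*56 = 5*56 = 280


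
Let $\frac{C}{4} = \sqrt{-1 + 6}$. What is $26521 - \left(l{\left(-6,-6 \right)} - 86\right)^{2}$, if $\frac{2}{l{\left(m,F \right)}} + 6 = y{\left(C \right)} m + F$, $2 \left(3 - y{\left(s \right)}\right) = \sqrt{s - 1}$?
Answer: $26521 - \left(86 + \frac{2}{30 - 3 \sqrt{-1 + 4 \sqrt{5}}}\right)^{2} \approx 19109.0$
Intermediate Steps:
$C = 4 \sqrt{5}$ ($C = 4 \sqrt{-1 + 6} = 4 \sqrt{5} \approx 8.9443$)
$y{\left(s \right)} = 3 - \frac{\sqrt{-1 + s}}{2}$ ($y{\left(s \right)} = 3 - \frac{\sqrt{s - 1}}{2} = 3 - \frac{\sqrt{-1 + s}}{2}$)
$l{\left(m,F \right)} = \frac{2}{-6 + F + m \left(3 - \frac{\sqrt{-1 + 4 \sqrt{5}}}{2}\right)}$ ($l{\left(m,F \right)} = \frac{2}{-6 + \left(\left(3 - \frac{\sqrt{-1 + 4 \sqrt{5}}}{2}\right) m + F\right)} = \frac{2}{-6 + \left(m \left(3 - \frac{\sqrt{-1 + 4 \sqrt{5}}}{2}\right) + F\right)} = \frac{2}{-6 + \left(F + m \left(3 - \frac{\sqrt{-1 + 4 \sqrt{5}}}{2}\right)\right)} = \frac{2}{-6 + F + m \left(3 - \frac{\sqrt{-1 + 4 \sqrt{5}}}{2}\right)}$)
$26521 - \left(l{\left(-6,-6 \right)} - 86\right)^{2} = 26521 - \left(\frac{4}{-12 + 2 \left(-6\right) - 6 \left(6 - \sqrt{-1 + 4 \sqrt{5}}\right)} - 86\right)^{2} = 26521 - \left(\frac{4}{-12 - 12 - \left(36 - 6 \sqrt{-1 + 4 \sqrt{5}}\right)} - 86\right)^{2} = 26521 - \left(\frac{4}{-60 + 6 \sqrt{-1 + 4 \sqrt{5}}} - 86\right)^{2} = 26521 - \left(-86 + \frac{4}{-60 + 6 \sqrt{-1 + 4 \sqrt{5}}}\right)^{2}$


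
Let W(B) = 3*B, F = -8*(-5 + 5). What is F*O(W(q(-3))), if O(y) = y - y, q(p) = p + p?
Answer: 0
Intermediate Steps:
q(p) = 2*p
F = 0 (F = -8*0 = 0)
O(y) = 0
F*O(W(q(-3))) = 0*0 = 0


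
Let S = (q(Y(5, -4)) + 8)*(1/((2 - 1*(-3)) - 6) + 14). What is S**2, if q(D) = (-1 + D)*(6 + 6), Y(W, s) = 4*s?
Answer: 6492304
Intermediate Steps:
q(D) = -12 + 12*D (q(D) = (-1 + D)*12 = -12 + 12*D)
S = -2548 (S = ((-12 + 12*(4*(-4))) + 8)*(1/((2 - 1*(-3)) - 6) + 14) = ((-12 + 12*(-16)) + 8)*(1/((2 + 3) - 6) + 14) = ((-12 - 192) + 8)*(1/(5 - 6) + 14) = (-204 + 8)*(1/(-1) + 14) = -196*(-1 + 14) = -196*13 = -2548)
S**2 = (-2548)**2 = 6492304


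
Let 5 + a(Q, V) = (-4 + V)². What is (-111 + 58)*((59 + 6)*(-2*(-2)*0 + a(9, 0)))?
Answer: -37895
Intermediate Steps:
a(Q, V) = -5 + (-4 + V)²
(-111 + 58)*((59 + 6)*(-2*(-2)*0 + a(9, 0))) = (-111 + 58)*((59 + 6)*(-2*(-2)*0 + (-5 + (-4 + 0)²))) = -3445*(4*0 + (-5 + (-4)²)) = -3445*(0 + (-5 + 16)) = -3445*(0 + 11) = -3445*11 = -53*715 = -37895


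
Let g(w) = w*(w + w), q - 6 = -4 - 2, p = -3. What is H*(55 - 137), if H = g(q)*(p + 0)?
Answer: 0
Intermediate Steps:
q = 0 (q = 6 + (-4 - 2) = 6 - 6 = 0)
g(w) = 2*w² (g(w) = w*(2*w) = 2*w²)
H = 0 (H = (2*0²)*(-3 + 0) = (2*0)*(-3) = 0*(-3) = 0)
H*(55 - 137) = 0*(55 - 137) = 0*(-82) = 0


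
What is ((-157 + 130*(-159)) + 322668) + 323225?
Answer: 625066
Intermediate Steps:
((-157 + 130*(-159)) + 322668) + 323225 = ((-157 - 20670) + 322668) + 323225 = (-20827 + 322668) + 323225 = 301841 + 323225 = 625066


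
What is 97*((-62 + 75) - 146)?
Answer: -12901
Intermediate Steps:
97*((-62 + 75) - 146) = 97*(13 - 146) = 97*(-133) = -12901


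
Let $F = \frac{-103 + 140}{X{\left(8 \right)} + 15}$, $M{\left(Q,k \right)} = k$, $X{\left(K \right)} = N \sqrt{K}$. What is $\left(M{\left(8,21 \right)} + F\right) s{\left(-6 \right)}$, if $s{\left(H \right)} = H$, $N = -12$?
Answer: $- \frac{12608}{103} + \frac{592 \sqrt{2}}{103} \approx -114.28$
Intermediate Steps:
$X{\left(K \right)} = - 12 \sqrt{K}$
$F = \frac{37}{15 - 24 \sqrt{2}}$ ($F = \frac{-103 + 140}{- 12 \sqrt{8} + 15} = \frac{37}{- 12 \cdot 2 \sqrt{2} + 15} = \frac{37}{- 24 \sqrt{2} + 15} = \frac{37}{15 - 24 \sqrt{2}} \approx -1.9534$)
$\left(M{\left(8,21 \right)} + F\right) s{\left(-6 \right)} = \left(21 - \left(\frac{185}{309} + \frac{296 \sqrt{2}}{309}\right)\right) \left(-6\right) = \left(\frac{6304}{309} - \frac{296 \sqrt{2}}{309}\right) \left(-6\right) = - \frac{12608}{103} + \frac{592 \sqrt{2}}{103}$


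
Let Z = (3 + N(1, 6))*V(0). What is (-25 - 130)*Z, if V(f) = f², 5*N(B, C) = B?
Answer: 0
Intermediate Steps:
N(B, C) = B/5
Z = 0 (Z = (3 + (⅕)*1)*0² = (3 + ⅕)*0 = (16/5)*0 = 0)
(-25 - 130)*Z = (-25 - 130)*0 = -155*0 = 0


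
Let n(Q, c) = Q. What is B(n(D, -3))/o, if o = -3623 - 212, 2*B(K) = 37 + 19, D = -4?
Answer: -28/3835 ≈ -0.0073012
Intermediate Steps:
B(K) = 28 (B(K) = (37 + 19)/2 = (1/2)*56 = 28)
o = -3835
B(n(D, -3))/o = 28/(-3835) = 28*(-1/3835) = -28/3835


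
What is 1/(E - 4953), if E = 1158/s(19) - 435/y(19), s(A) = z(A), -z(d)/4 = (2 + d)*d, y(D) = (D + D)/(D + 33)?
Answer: -266/1476031 ≈ -0.00018021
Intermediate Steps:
y(D) = 2*D/(33 + D) (y(D) = (2*D)/(33 + D) = 2*D/(33 + D))
z(d) = -4*d*(2 + d) (z(d) = -4*(2 + d)*d = -4*d*(2 + d))
s(A) = -4*A*(2 + A)
E = -158533/266 (E = 1158/((-4*19*(2 + 19))) - 435/(2*19/(33 + 19)) = 1158/((-4*19*21)) - 435/(2*19/52) = 1158/(-1596) - 435/(2*19*(1/52)) = 1158*(-1/1596) - 435/19/26 = -193/266 - 435*26/19 = -193/266 - 11310/19 = -158533/266 ≈ -595.99)
1/(E - 4953) = 1/(-158533/266 - 4953) = 1/(-1476031/266) = -266/1476031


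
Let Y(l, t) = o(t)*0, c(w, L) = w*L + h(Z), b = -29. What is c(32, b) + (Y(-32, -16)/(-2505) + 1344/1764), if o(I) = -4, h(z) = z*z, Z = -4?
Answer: -19136/21 ≈ -911.24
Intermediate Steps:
h(z) = z²
c(w, L) = 16 + L*w (c(w, L) = w*L + (-4)² = L*w + 16 = 16 + L*w)
Y(l, t) = 0 (Y(l, t) = -4*0 = 0)
c(32, b) + (Y(-32, -16)/(-2505) + 1344/1764) = (16 - 29*32) + (0/(-2505) + 1344/1764) = (16 - 928) + (0*(-1/2505) + 1344*(1/1764)) = -912 + (0 + 16/21) = -912 + 16/21 = -19136/21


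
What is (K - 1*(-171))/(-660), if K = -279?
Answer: 9/55 ≈ 0.16364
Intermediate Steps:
(K - 1*(-171))/(-660) = (-279 - 1*(-171))/(-660) = (-279 + 171)*(-1/660) = -108*(-1/660) = 9/55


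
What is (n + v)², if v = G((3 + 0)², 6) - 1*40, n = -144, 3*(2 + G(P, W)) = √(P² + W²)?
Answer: (186 - √13)² ≈ 33268.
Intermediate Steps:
G(P, W) = -2 + √(P² + W²)/3
v = -42 + √13 (v = (-2 + √(((3 + 0)²)² + 6²)/3) - 1*40 = (-2 + √((3²)² + 36)/3) - 40 = (-2 + √(9² + 36)/3) - 40 = (-2 + √(81 + 36)/3) - 40 = (-2 + √117/3) - 40 = (-2 + (3*√13)/3) - 40 = (-2 + √13) - 40 = -42 + √13 ≈ -38.394)
(n + v)² = (-144 + (-42 + √13))² = (-186 + √13)²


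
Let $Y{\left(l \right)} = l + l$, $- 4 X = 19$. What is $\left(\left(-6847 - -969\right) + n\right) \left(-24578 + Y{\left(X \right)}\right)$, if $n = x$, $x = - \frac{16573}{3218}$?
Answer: $\frac{930979968975}{6436} \approx 1.4465 \cdot 10^{8}$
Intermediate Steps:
$X = - \frac{19}{4}$ ($X = \left(- \frac{1}{4}\right) 19 = - \frac{19}{4} \approx -4.75$)
$Y{\left(l \right)} = 2 l$
$x = - \frac{16573}{3218}$ ($x = \left(-16573\right) \frac{1}{3218} = - \frac{16573}{3218} \approx -5.1501$)
$n = - \frac{16573}{3218} \approx -5.1501$
$\left(\left(-6847 - -969\right) + n\right) \left(-24578 + Y{\left(X \right)}\right) = \left(\left(-6847 - -969\right) - \frac{16573}{3218}\right) \left(-24578 + 2 \left(- \frac{19}{4}\right)\right) = \left(\left(-6847 + 969\right) - \frac{16573}{3218}\right) \left(-24578 - \frac{19}{2}\right) = \left(-5878 - \frac{16573}{3218}\right) \left(- \frac{49175}{2}\right) = \left(- \frac{18931977}{3218}\right) \left(- \frac{49175}{2}\right) = \frac{930979968975}{6436}$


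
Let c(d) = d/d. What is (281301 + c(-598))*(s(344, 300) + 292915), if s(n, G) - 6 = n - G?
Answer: 82411640430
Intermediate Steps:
c(d) = 1
s(n, G) = 6 + n - G (s(n, G) = 6 + (n - G) = 6 + n - G)
(281301 + c(-598))*(s(344, 300) + 292915) = (281301 + 1)*((6 + 344 - 1*300) + 292915) = 281302*((6 + 344 - 300) + 292915) = 281302*(50 + 292915) = 281302*292965 = 82411640430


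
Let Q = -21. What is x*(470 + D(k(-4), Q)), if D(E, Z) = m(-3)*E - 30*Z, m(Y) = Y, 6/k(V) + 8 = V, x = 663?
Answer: 1460589/2 ≈ 7.3029e+5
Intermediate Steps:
k(V) = 6/(-8 + V)
D(E, Z) = -30*Z - 3*E (D(E, Z) = -3*E - 30*Z = -30*Z - 3*E)
x*(470 + D(k(-4), Q)) = 663*(470 + (-30*(-21) - 18/(-8 - 4))) = 663*(470 + (630 - 18/(-12))) = 663*(470 + (630 - 18*(-1)/12)) = 663*(470 + (630 - 3*(-1/2))) = 663*(470 + (630 + 3/2)) = 663*(470 + 1263/2) = 663*(2203/2) = 1460589/2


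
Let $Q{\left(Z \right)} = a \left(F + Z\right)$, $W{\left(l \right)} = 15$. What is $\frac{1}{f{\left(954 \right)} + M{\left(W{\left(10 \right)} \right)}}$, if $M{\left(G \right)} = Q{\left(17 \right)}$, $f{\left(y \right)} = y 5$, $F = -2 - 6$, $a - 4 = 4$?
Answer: $\frac{1}{4842} \approx 0.00020653$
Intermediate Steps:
$a = 8$ ($a = 4 + 4 = 8$)
$F = -8$ ($F = -2 - 6 = -8$)
$Q{\left(Z \right)} = -64 + 8 Z$ ($Q{\left(Z \right)} = 8 \left(-8 + Z\right) = -64 + 8 Z$)
$f{\left(y \right)} = 5 y$
$M{\left(G \right)} = 72$ ($M{\left(G \right)} = -64 + 8 \cdot 17 = -64 + 136 = 72$)
$\frac{1}{f{\left(954 \right)} + M{\left(W{\left(10 \right)} \right)}} = \frac{1}{5 \cdot 954 + 72} = \frac{1}{4770 + 72} = \frac{1}{4842}$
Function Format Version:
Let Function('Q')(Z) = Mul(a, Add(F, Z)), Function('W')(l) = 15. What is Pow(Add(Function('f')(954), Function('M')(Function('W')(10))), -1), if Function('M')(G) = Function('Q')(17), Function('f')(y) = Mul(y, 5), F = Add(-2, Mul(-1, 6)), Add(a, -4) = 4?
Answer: Rational(1, 4842) ≈ 0.00020653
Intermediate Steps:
a = 8 (a = Add(4, 4) = 8)
F = -8 (F = Add(-2, -6) = -8)
Function('Q')(Z) = Add(-64, Mul(8, Z)) (Function('Q')(Z) = Mul(8, Add(-8, Z)) = Add(-64, Mul(8, Z)))
Function('f')(y) = Mul(5, y)
Function('M')(G) = 72 (Function('M')(G) = Add(-64, Mul(8, 17)) = Add(-64, 136) = 72)
Pow(Add(Function('f')(954), Function('M')(Function('W')(10))), -1) = Pow(Add(Mul(5, 954), 72), -1) = Pow(Add(4770, 72), -1) = Pow(4842, -1) = Rational(1, 4842)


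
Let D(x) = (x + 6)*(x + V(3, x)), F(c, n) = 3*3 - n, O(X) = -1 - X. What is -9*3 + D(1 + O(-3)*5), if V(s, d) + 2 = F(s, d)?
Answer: 92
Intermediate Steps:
F(c, n) = 9 - n
V(s, d) = 7 - d (V(s, d) = -2 + (9 - d) = 7 - d)
D(x) = 42 + 7*x (D(x) = (x + 6)*(x + (7 - x)) = (6 + x)*7 = 42 + 7*x)
-9*3 + D(1 + O(-3)*5) = -9*3 + (42 + 7*(1 + (-1 - 1*(-3))*5)) = -27 + (42 + 7*(1 + (-1 + 3)*5)) = -27 + (42 + 7*(1 + 2*5)) = -27 + (42 + 7*(1 + 10)) = -27 + (42 + 7*11) = -27 + (42 + 77) = -27 + 119 = 92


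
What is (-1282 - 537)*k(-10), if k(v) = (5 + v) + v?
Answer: 27285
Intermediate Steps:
k(v) = 5 + 2*v
(-1282 - 537)*k(-10) = (-1282 - 537)*(5 + 2*(-10)) = -1819*(5 - 20) = -1819*(-15) = 27285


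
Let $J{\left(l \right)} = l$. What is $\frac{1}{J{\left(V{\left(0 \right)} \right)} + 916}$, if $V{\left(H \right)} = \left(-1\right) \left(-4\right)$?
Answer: $\frac{1}{920} \approx 0.001087$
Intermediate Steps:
$V{\left(H \right)} = 4$
$\frac{1}{J{\left(V{\left(0 \right)} \right)} + 916} = \frac{1}{4 + 916} = \frac{1}{920}$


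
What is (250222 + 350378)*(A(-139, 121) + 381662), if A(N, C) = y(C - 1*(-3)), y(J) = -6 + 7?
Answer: 229226797800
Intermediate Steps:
y(J) = 1
A(N, C) = 1
(250222 + 350378)*(A(-139, 121) + 381662) = (250222 + 350378)*(1 + 381662) = 600600*381663 = 229226797800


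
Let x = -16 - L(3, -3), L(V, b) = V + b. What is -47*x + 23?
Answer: 775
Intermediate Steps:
x = -16 (x = -16 - (3 - 3) = -16 - 1*0 = -16 + 0 = -16)
-47*x + 23 = -47*(-16) + 23 = 752 + 23 = 775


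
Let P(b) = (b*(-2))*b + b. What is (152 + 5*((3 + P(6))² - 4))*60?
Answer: 1198620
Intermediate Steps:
P(b) = b - 2*b² (P(b) = (-2*b)*b + b = -2*b² + b = b - 2*b²)
(152 + 5*((3 + P(6))² - 4))*60 = (152 + 5*((3 + 6*(1 - 2*6))² - 4))*60 = (152 + 5*((3 + 6*(1 - 12))² - 4))*60 = (152 + 5*((3 + 6*(-11))² - 4))*60 = (152 + 5*((3 - 66)² - 4))*60 = (152 + 5*((-63)² - 4))*60 = (152 + 5*(3969 - 4))*60 = (152 + 5*3965)*60 = (152 + 19825)*60 = 19977*60 = 1198620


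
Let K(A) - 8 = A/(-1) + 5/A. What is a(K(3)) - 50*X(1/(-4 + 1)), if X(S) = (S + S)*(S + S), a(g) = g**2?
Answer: 200/9 ≈ 22.222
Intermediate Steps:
K(A) = 8 - A + 5/A (K(A) = 8 + (A/(-1) + 5/A) = 8 + (A*(-1) + 5/A) = 8 + (-A + 5/A) = 8 - A + 5/A)
X(S) = 4*S**2 (X(S) = (2*S)*(2*S) = 4*S**2)
a(K(3)) - 50*X(1/(-4 + 1)) = (8 - 1*3 + 5/3)**2 - 200*(1/(-4 + 1))**2 = (8 - 3 + 5*(1/3))**2 - 200*(1/(-3))**2 = (8 - 3 + 5/3)**2 - 200*(-1/3)**2 = (20/3)**2 - 200/9 = 400/9 - 50*4/9 = 400/9 - 200/9 = 200/9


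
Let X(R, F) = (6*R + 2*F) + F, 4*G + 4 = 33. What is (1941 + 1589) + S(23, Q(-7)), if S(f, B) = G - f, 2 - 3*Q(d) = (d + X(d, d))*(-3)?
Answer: 14057/4 ≈ 3514.3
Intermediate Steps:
G = 29/4 (G = -1 + (¼)*33 = -1 + 33/4 = 29/4 ≈ 7.2500)
X(R, F) = 3*F + 6*R (X(R, F) = (2*F + 6*R) + F = 3*F + 6*R)
Q(d) = ⅔ + 10*d (Q(d) = ⅔ - (d + (3*d + 6*d))*(-3)/3 = ⅔ - (d + 9*d)*(-3)/3 = ⅔ - 10*d*(-3)/3 = ⅔ - (-10)*d = ⅔ + 10*d)
S(f, B) = 29/4 - f
(1941 + 1589) + S(23, Q(-7)) = (1941 + 1589) + (29/4 - 1*23) = 3530 + (29/4 - 23) = 3530 - 63/4 = 14057/4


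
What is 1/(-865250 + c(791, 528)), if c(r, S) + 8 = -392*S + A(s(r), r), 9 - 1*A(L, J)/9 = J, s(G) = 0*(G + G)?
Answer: -1/1079272 ≈ -9.2655e-7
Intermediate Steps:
s(G) = 0 (s(G) = 0*(2*G) = 0)
A(L, J) = 81 - 9*J
c(r, S) = 73 - 392*S - 9*r (c(r, S) = -8 + (-392*S + (81 - 9*r)) = -8 + (81 - 392*S - 9*r) = 73 - 392*S - 9*r)
1/(-865250 + c(791, 528)) = 1/(-865250 + (73 - 392*528 - 9*791)) = 1/(-865250 + (73 - 206976 - 7119)) = 1/(-865250 - 214022) = 1/(-1079272) = -1/1079272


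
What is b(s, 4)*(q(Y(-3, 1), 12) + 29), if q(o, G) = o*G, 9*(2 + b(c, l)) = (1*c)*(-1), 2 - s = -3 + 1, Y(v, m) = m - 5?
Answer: 418/9 ≈ 46.444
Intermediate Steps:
Y(v, m) = -5 + m
s = 4 (s = 2 - (-3 + 1) = 2 - 1*(-2) = 2 + 2 = 4)
b(c, l) = -2 - c/9 (b(c, l) = -2 + ((1*c)*(-1))/9 = -2 + (c*(-1))/9 = -2 + (-c)/9 = -2 - c/9)
q(o, G) = G*o
b(s, 4)*(q(Y(-3, 1), 12) + 29) = (-2 - ⅑*4)*(12*(-5 + 1) + 29) = (-2 - 4/9)*(12*(-4) + 29) = -22*(-48 + 29)/9 = -22/9*(-19) = 418/9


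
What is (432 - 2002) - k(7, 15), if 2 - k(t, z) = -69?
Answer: -1641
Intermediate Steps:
k(t, z) = 71 (k(t, z) = 2 - 1*(-69) = 2 + 69 = 71)
(432 - 2002) - k(7, 15) = (432 - 2002) - 1*71 = -1570 - 71 = -1641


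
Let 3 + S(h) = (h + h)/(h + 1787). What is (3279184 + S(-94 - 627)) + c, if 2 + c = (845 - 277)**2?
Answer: 1919760278/533 ≈ 3.6018e+6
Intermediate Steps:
S(h) = -3 + 2*h/(1787 + h) (S(h) = -3 + (h + h)/(h + 1787) = -3 + (2*h)/(1787 + h) = -3 + 2*h/(1787 + h))
c = 322622 (c = -2 + (845 - 277)**2 = -2 + 568**2 = -2 + 322624 = 322622)
(3279184 + S(-94 - 627)) + c = (3279184 + (-5361 - (-94 - 627))/(1787 + (-94 - 627))) + 322622 = (3279184 + (-5361 - 1*(-721))/(1787 - 721)) + 322622 = (3279184 + (-5361 + 721)/1066) + 322622 = (3279184 + (1/1066)*(-4640)) + 322622 = (3279184 - 2320/533) + 322622 = 1747802752/533 + 322622 = 1919760278/533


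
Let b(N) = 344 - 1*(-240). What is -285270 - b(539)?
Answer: -285854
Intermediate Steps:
b(N) = 584 (b(N) = 344 + 240 = 584)
-285270 - b(539) = -285270 - 1*584 = -285270 - 584 = -285854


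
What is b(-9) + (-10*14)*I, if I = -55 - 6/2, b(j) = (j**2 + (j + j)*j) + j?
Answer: 8354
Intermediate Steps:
b(j) = j + 3*j**2 (b(j) = (j**2 + (2*j)*j) + j = (j**2 + 2*j**2) + j = 3*j**2 + j = j + 3*j**2)
I = -58 (I = -55 - 6*1/2 = -55 - 3 = -58)
b(-9) + (-10*14)*I = -9*(1 + 3*(-9)) - 10*14*(-58) = -9*(1 - 27) - 140*(-58) = -9*(-26) + 8120 = 234 + 8120 = 8354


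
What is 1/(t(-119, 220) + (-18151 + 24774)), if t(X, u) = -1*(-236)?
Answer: 1/6859 ≈ 0.00014579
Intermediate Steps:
t(X, u) = 236
1/(t(-119, 220) + (-18151 + 24774)) = 1/(236 + (-18151 + 24774)) = 1/(236 + 6623) = 1/6859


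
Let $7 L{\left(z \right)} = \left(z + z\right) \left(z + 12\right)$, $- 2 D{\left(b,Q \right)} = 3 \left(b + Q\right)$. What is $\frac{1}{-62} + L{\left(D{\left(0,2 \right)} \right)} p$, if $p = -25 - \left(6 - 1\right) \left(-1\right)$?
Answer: $\frac{66953}{434} \approx 154.27$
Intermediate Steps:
$D{\left(b,Q \right)} = - \frac{3 Q}{2} - \frac{3 b}{2}$ ($D{\left(b,Q \right)} = - \frac{3 \left(b + Q\right)}{2} = - \frac{3 \left(Q + b\right)}{2} = - \frac{3 Q + 3 b}{2} = - \frac{3 Q}{2} - \frac{3 b}{2}$)
$L{\left(z \right)} = \frac{2 z \left(12 + z\right)}{7}$ ($L{\left(z \right)} = \frac{\left(z + z\right) \left(z + 12\right)}{7} = \frac{2 z \left(12 + z\right)}{7}$)
$p = -20$ ($p = -25 - 5 \left(-1\right) = -25 - -5 = -25 + 5 = -20$)
$\frac{1}{-62} + L{\left(D{\left(0,2 \right)} \right)} p = \frac{1}{-62} + \frac{2 \left(\left(- \frac{3}{2}\right) 2 - 0\right) \left(12 - 3\right)}{7} \left(-20\right) = - \frac{1}{62} + \frac{2 \left(-3 + 0\right) \left(12 + \left(-3 + 0\right)\right)}{7} \left(-20\right) = - \frac{1}{62} + \frac{2}{7} \left(-3\right) \left(12 - 3\right) \left(-20\right) = - \frac{1}{62} + \frac{2}{7} \left(-3\right) 9 \left(-20\right) = - \frac{1}{62} - - \frac{1080}{7} = - \frac{1}{62} + \frac{1080}{7} = \frac{66953}{434}$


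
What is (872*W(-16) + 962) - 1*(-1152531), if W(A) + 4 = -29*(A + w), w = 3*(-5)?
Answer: 1933933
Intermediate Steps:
w = -15
W(A) = 431 - 29*A (W(A) = -4 - 29*(A - 15) = -4 - 29*(-15 + A) = -4 + (435 - 29*A) = 431 - 29*A)
(872*W(-16) + 962) - 1*(-1152531) = (872*(431 - 29*(-16)) + 962) - 1*(-1152531) = (872*(431 + 464) + 962) + 1152531 = (872*895 + 962) + 1152531 = (780440 + 962) + 1152531 = 781402 + 1152531 = 1933933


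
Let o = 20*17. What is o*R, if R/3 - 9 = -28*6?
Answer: -162180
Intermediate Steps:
R = -477 (R = 27 + 3*(-28*6) = 27 + 3*(-168) = 27 - 504 = -477)
o = 340
o*R = 340*(-477) = -162180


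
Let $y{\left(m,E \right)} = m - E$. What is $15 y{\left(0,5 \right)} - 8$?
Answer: $-83$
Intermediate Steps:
$15 y{\left(0,5 \right)} - 8 = 15 \left(0 - 5\right) - 8 = 15 \left(-5\right) - 8 = -75 - 8 = -83$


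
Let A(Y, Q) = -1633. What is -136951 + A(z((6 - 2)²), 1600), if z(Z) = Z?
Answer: -138584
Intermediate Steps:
-136951 + A(z((6 - 2)²), 1600) = -136951 - 1633 = -138584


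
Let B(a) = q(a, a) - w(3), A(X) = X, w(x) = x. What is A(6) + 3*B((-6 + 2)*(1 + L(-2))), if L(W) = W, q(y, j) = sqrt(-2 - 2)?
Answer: -3 + 6*I ≈ -3.0 + 6.0*I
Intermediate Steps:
q(y, j) = 2*I (q(y, j) = sqrt(-4) = 2*I)
B(a) = -3 + 2*I (B(a) = 2*I - 1*3 = 2*I - 3 = -3 + 2*I)
A(6) + 3*B((-6 + 2)*(1 + L(-2))) = 6 + 3*(-3 + 2*I) = 6 + (-9 + 6*I) = -3 + 6*I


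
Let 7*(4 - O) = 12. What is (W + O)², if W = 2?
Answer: 900/49 ≈ 18.367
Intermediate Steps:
O = 16/7 (O = 4 - ⅐*12 = 4 - 12/7 = 16/7 ≈ 2.2857)
(W + O)² = (2 + 16/7)² = (30/7)² = 900/49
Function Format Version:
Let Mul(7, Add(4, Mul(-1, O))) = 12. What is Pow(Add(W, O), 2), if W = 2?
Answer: Rational(900, 49) ≈ 18.367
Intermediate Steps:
O = Rational(16, 7) (O = Add(4, Mul(Rational(-1, 7), 12)) = Add(4, Rational(-12, 7)) = Rational(16, 7) ≈ 2.2857)
Pow(Add(W, O), 2) = Pow(Add(2, Rational(16, 7)), 2) = Pow(Rational(30, 7), 2) = Rational(900, 49)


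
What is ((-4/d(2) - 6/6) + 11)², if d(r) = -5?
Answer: 2916/25 ≈ 116.64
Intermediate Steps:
((-4/d(2) - 6/6) + 11)² = ((-4/(-5) - 6/6) + 11)² = ((-4*(-⅕) - 6*⅙) + 11)² = ((⅘ - 1) + 11)² = (-⅕ + 11)² = (54/5)² = 2916/25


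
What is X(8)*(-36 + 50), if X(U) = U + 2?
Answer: 140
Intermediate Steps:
X(U) = 2 + U
X(8)*(-36 + 50) = (2 + 8)*(-36 + 50) = 10*14 = 140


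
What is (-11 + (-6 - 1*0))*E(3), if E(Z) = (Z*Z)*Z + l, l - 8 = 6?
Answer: -697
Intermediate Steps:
l = 14 (l = 8 + 6 = 14)
E(Z) = 14 + Z³ (E(Z) = (Z*Z)*Z + 14 = Z²*Z + 14 = Z³ + 14 = 14 + Z³)
(-11 + (-6 - 1*0))*E(3) = (-11 + (-6 - 1*0))*(14 + 3³) = (-11 + (-6 + 0))*(14 + 27) = (-11 - 6)*41 = -17*41 = -697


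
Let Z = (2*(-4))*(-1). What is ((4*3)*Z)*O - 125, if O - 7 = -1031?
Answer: -98429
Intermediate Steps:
O = -1024 (O = 7 - 1031 = -1024)
Z = 8 (Z = -8*(-1) = 8)
((4*3)*Z)*O - 125 = ((4*3)*8)*(-1024) - 125 = (12*8)*(-1024) - 125 = 96*(-1024) - 125 = -98304 - 125 = -98429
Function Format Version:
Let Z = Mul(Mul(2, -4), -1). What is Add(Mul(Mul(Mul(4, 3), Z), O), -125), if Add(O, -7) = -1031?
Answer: -98429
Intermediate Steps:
O = -1024 (O = Add(7, -1031) = -1024)
Z = 8 (Z = Mul(-8, -1) = 8)
Add(Mul(Mul(Mul(4, 3), Z), O), -125) = Add(Mul(Mul(Mul(4, 3), 8), -1024), -125) = Add(Mul(Mul(12, 8), -1024), -125) = Add(Mul(96, -1024), -125) = Add(-98304, -125) = -98429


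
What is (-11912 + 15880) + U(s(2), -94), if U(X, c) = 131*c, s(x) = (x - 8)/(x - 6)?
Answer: -8346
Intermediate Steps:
s(x) = (-8 + x)/(-6 + x)
(-11912 + 15880) + U(s(2), -94) = (-11912 + 15880) + 131*(-94) = 3968 - 12314 = -8346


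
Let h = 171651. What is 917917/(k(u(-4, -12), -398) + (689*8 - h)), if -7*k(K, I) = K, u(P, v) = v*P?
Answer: -6425419/1163021 ≈ -5.5248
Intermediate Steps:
u(P, v) = P*v
k(K, I) = -K/7
917917/(k(u(-4, -12), -398) + (689*8 - h)) = 917917/(-(-4)*(-12)/7 + (689*8 - 1*171651)) = 917917/(-⅐*48 + (5512 - 171651)) = 917917/(-48/7 - 166139) = 917917/(-1163021/7) = 917917*(-7/1163021) = -6425419/1163021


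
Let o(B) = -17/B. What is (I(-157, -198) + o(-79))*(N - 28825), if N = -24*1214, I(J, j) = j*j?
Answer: -179512925813/79 ≈ -2.2723e+9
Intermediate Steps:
I(J, j) = j²
N = -29136
(I(-157, -198) + o(-79))*(N - 28825) = ((-198)² - 17/(-79))*(-29136 - 28825) = (39204 - 17*(-1/79))*(-57961) = (39204 + 17/79)*(-57961) = (3097133/79)*(-57961) = -179512925813/79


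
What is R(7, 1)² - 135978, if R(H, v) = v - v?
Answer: -135978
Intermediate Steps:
R(H, v) = 0
R(7, 1)² - 135978 = 0² - 135978 = 0 - 135978 = -135978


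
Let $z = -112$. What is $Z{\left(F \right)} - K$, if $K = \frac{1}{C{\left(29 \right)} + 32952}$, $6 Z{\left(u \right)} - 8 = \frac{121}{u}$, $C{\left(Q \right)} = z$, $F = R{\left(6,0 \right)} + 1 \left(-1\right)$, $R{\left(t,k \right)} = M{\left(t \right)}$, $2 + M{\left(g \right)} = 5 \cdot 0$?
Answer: $- \frac{1592749}{295560} \approx -5.3889$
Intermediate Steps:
$M{\left(g \right)} = -2$ ($M{\left(g \right)} = -2 + 5 \cdot 0 = -2 + 0 = -2$)
$R{\left(t,k \right)} = -2$
$F = -3$ ($F = -2 + 1 \left(-1\right) = -2 - 1 = -3$)
$C{\left(Q \right)} = -112$
$Z{\left(u \right)} = \frac{4}{3} + \frac{121}{6 u}$ ($Z{\left(u \right)} = \frac{4}{3} + \frac{121 \frac{1}{u}}{6} = \frac{4}{3} + \frac{121}{6 u}$)
$K = \frac{1}{32840}$ ($K = \frac{1}{-112 + 32952} = \frac{1}{32840} \approx 3.0451 \cdot 10^{-5}$)
$Z{\left(F \right)} - K = \frac{121 + 8 \left(-3\right)}{6 \left(-3\right)} - \frac{1}{32840} = \frac{1}{6} \left(- \frac{1}{3}\right) \left(121 - 24\right) - \frac{1}{32840} = \frac{1}{6} \left(- \frac{1}{3}\right) 97 - \frac{1}{32840} = - \frac{97}{18} - \frac{1}{32840} = - \frac{1592749}{295560}$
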